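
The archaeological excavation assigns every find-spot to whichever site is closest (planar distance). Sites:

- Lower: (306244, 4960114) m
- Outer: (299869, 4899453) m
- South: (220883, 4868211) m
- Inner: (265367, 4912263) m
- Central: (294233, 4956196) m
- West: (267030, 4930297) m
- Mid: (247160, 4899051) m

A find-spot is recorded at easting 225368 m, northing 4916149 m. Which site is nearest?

Squared distances to each site:
Lower: 8473848601.000; Outer: 5829155417.000; South: 2318167069.000; Inner: 1615020997.000; Central: 6346150434.000; West: 1935888148.000; Mid: 767232868.000.
Minimum at Mid.

Mid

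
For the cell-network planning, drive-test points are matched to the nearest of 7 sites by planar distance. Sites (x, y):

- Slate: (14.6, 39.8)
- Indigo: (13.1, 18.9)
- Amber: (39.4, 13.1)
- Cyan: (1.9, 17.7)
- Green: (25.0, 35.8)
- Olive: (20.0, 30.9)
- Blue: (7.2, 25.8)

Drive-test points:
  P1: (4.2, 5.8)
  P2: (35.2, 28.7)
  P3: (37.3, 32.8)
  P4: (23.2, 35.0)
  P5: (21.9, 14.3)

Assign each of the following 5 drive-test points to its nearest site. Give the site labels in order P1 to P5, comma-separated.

Cyan, Green, Green, Green, Indigo

P1 → Cyan (d²=146.90)
P2 → Green (d²=154.45)
P3 → Green (d²=160.29)
P4 → Green (d²=3.88)
P5 → Indigo (d²=98.60)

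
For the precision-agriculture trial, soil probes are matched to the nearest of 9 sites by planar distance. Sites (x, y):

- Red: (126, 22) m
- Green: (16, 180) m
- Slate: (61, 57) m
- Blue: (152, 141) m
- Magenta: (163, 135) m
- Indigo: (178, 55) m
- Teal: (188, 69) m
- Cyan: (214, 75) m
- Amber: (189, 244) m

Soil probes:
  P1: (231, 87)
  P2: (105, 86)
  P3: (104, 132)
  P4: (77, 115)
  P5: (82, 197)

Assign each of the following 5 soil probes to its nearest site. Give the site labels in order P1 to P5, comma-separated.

Cyan, Slate, Blue, Slate, Green

P1 → Cyan (d²=433.00)
P2 → Slate (d²=2777.00)
P3 → Blue (d²=2385.00)
P4 → Slate (d²=3620.00)
P5 → Green (d²=4645.00)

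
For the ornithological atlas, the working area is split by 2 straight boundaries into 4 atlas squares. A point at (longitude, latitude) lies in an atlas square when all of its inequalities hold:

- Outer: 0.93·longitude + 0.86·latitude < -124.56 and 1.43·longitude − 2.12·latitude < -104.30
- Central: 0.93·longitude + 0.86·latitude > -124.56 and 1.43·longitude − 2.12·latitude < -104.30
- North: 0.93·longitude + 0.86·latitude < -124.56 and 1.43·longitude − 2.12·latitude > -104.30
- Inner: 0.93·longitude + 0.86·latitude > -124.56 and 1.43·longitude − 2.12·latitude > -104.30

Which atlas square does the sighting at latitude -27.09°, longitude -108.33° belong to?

Inner

0.93·-108.33 + 0.86·-27.09 = -124.044, which is > -124.56
1.43·-108.33 − 2.12·-27.09 = -97.481, which is > -104.30
This sign pattern matches Inner.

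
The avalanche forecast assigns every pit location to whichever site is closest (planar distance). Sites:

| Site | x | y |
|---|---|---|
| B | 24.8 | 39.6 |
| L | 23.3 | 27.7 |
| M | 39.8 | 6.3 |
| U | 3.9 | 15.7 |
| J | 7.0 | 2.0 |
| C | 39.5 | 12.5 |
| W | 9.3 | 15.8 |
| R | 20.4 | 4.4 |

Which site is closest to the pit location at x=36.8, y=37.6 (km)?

Squared distances to each site:
B: 148.000; L: 280.260; M: 988.690; U: 1562.020; J: 2155.400; C: 637.300; W: 1231.490; R: 1371.200.
Minimum at B.

B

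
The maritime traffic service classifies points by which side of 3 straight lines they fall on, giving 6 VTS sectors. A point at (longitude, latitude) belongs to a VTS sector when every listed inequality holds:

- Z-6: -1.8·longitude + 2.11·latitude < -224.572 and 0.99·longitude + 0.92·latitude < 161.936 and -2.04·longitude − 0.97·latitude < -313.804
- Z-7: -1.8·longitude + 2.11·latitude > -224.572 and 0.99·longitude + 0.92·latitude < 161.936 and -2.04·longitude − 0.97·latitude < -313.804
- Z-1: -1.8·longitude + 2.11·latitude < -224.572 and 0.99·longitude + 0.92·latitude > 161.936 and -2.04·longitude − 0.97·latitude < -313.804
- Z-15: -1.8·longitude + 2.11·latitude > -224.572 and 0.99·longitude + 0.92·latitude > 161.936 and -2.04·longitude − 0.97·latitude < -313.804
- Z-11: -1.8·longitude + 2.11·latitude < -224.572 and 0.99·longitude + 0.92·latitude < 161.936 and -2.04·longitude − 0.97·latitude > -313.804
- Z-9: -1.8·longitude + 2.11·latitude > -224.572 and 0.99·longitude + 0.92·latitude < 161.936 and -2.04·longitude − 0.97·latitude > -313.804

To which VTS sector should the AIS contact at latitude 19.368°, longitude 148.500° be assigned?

-1.8·148.500 + 2.11·19.368 = -226.434, which is < -224.572
0.99·148.500 + 0.92·19.368 = 164.834, which is > 161.936
-2.04·148.500 − 0.97·19.368 = -321.727, which is < -313.804
This sign pattern matches Z-1.

Z-1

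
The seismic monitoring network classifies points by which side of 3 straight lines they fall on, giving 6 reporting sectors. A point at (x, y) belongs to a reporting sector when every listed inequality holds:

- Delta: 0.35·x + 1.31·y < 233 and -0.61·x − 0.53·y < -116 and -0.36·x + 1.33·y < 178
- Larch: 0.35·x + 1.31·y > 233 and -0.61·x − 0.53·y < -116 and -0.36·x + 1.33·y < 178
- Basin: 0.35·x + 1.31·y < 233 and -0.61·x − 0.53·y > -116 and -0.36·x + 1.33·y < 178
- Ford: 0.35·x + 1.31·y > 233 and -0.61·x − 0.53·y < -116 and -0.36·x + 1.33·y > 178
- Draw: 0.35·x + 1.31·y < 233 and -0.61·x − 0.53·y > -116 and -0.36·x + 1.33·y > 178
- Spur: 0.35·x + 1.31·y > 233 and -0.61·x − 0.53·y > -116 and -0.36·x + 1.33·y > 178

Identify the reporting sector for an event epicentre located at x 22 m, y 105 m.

Basin

0.35·22 + 1.31·105 = 145.250, which is < 233
-0.61·22 − 0.53·105 = -69.070, which is > -116
-0.36·22 + 1.33·105 = 131.730, which is < 178
This sign pattern matches Basin.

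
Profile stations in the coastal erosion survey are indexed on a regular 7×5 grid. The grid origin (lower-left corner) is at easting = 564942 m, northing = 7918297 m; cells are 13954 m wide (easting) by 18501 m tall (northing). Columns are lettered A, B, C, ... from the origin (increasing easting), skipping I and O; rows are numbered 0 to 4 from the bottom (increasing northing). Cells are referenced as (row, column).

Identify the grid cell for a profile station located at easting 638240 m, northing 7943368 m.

(1, F)

Column index: ⌊(638240 − 564942) / 13954⌋ = ⌊5.253⌋ = 5 → column F
Row offset from origin: ⌊(7943368 − 7918297) / 18501⌋ = ⌊1.355⌋ = 1 → row 1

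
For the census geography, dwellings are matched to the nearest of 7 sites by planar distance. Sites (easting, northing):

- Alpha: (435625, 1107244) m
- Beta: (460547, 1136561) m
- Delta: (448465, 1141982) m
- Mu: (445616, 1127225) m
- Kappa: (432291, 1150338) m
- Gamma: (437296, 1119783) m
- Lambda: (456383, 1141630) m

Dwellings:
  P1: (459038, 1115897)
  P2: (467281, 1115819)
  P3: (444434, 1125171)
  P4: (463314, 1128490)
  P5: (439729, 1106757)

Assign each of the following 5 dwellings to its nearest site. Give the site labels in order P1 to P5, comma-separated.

Mu, Beta, Mu, Beta, Alpha

P1 → Mu (d²=308473668.00)
P2 → Beta (d²=475577320.00)
P3 → Mu (d²=5616040.00)
P4 → Beta (d²=72797330.00)
P5 → Alpha (d²=17079985.00)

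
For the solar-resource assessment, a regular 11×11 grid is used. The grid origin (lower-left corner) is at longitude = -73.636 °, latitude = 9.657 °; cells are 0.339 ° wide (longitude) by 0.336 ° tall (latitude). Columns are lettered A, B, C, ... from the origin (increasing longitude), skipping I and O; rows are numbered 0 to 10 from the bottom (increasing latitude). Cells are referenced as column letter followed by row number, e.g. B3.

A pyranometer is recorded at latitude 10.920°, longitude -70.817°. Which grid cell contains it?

J3

Column index: ⌊(-70.817 − -73.636) / 0.339⌋ = ⌊8.316⌋ = 8 → column J
Row offset from origin: ⌊(10.920 − 9.657) / 0.336⌋ = ⌊3.759⌋ = 3 → row 3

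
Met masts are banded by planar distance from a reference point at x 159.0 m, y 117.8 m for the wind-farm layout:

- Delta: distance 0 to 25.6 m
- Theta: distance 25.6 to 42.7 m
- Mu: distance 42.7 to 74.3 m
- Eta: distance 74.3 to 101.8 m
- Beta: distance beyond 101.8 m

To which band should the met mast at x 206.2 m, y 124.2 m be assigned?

Mu

Distance = √((206.2−159.0)² + (124.2−117.8)²) = √(2227.840 + 40.960) = 47.632 m.
42.7 ≤ 47.632 < 74.3 → Mu.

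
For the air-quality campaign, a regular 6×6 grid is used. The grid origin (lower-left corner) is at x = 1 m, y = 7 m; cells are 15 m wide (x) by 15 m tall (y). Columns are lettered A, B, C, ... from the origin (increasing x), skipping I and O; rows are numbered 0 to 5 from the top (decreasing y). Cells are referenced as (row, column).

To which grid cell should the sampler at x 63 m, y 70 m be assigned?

(1, E)

Column index: ⌊(63 − 1) / 15⌋ = ⌊4.133⌋ = 4 → column E
Row offset from origin: ⌊(70 − 7) / 15⌋ = ⌊4.200⌋ = 4 → row 1 (counted from top)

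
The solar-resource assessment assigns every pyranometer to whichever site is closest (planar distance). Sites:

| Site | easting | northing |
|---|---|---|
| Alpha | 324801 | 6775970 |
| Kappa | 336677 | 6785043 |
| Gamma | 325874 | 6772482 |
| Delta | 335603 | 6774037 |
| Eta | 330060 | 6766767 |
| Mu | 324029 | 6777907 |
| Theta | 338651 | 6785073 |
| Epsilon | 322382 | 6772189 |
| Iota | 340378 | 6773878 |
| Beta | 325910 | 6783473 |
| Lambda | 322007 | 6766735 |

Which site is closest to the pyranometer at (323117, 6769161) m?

Lambda

Squared distances to each site:
Alpha: 49198337.000; Kappa: 436111524.000; Gamma: 18630090.000; Delta: 179675572.000; Eta: 53936485.000; Mu: 77324260.000; Theta: 494496900.000; Epsilon: 9709009.000; Iota: 320192210.000; Beta: 212634193.000; Lambda: 7117576.000.
Minimum at Lambda.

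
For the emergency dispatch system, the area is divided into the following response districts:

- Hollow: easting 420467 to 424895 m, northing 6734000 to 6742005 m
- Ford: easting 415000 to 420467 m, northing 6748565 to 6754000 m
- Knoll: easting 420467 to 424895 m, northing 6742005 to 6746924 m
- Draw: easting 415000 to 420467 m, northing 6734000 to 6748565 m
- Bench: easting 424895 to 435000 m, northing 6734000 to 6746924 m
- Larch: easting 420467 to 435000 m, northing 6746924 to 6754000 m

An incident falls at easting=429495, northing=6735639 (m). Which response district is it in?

The point has easting = 429495 and northing = 6735639.
Only Bench satisfies 424895 ≤ easting ≤ 435000 and 6734000 ≤ northing ≤ 6746924.

Bench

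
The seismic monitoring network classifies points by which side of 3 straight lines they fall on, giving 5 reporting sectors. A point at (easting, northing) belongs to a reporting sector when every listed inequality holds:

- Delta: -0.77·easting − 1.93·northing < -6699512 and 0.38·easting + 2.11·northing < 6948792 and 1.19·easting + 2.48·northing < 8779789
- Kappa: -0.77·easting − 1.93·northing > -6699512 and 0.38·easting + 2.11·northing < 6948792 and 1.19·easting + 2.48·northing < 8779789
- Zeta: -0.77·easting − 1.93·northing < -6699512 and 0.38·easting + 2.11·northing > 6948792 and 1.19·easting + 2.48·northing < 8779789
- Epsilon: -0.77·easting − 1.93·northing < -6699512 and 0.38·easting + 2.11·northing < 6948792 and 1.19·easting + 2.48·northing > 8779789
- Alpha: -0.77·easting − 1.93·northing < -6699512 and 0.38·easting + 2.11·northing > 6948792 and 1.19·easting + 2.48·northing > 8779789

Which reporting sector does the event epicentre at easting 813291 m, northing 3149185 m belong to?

Zeta

-0.77·813291 − 1.93·3149185 = -6704161.120, which is < -6699512
0.38·813291 + 2.11·3149185 = 6953830.930, which is > 6948792
1.19·813291 + 2.48·3149185 = 8777795.090, which is < 8779789
This sign pattern matches Zeta.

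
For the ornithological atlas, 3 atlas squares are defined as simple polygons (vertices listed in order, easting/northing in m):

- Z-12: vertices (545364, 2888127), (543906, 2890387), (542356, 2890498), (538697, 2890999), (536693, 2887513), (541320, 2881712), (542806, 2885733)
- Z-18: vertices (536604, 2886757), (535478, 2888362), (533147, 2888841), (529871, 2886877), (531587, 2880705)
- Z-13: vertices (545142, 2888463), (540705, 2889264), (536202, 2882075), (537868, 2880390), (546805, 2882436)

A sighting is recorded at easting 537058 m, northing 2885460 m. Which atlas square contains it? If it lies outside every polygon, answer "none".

none

Cast a ray rightward from (537058, 2885460). For each polygon, the edges (by vertex number in listed order) whose endpoints lie on opposite sides of northing = 2885460, where each meets that height, and whether that is right or left of the point:
Z-12: 5–6 at easting≈538330.5 (right), 6–7 at easting≈542705.1 (right) → 2 crossings.
Z-18: 4–5 at easting≈530265.0 (left), 5–1 at easting≈535528.8 (left) → 0 crossings.
Z-13: 2–3 at easting≈538322.3 (right), 5–1 at easting≈545970.6 (right) → 2 crossings.
All counts are even, so the point lies outside every listed polygon.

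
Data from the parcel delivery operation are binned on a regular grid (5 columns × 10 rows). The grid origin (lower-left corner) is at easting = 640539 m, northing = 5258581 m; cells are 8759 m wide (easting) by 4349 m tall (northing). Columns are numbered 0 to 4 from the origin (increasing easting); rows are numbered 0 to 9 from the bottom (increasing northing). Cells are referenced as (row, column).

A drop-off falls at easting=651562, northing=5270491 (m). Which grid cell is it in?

Column index: ⌊(651562 − 640539) / 8759⌋ = ⌊1.258⌋ = 1
Row offset from origin: ⌊(5270491 − 5258581) / 4349⌋ = ⌊2.739⌋ = 2 → row 2

(2, 1)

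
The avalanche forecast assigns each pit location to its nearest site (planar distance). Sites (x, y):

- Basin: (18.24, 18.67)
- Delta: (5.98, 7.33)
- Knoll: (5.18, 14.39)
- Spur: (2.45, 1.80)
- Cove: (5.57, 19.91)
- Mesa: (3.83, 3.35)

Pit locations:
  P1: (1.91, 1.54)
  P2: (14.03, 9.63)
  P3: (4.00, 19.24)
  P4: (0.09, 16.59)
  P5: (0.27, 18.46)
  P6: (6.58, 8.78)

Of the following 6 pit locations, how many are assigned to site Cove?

P1 → Spur
P2 → Delta
P3 → Cove
P4 → Knoll
P5 → Cove
P6 → Delta
2 of the 6 go to Cove.

2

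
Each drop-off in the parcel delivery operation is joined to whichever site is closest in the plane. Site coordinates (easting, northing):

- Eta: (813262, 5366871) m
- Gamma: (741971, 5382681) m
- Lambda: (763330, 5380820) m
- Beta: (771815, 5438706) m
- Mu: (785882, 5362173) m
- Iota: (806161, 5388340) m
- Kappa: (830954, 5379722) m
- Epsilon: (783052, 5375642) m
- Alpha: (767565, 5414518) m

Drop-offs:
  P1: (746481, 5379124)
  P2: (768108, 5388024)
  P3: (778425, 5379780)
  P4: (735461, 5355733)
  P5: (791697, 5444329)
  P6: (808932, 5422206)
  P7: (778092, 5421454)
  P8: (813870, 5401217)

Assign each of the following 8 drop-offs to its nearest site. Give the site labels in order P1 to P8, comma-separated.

P1 → Gamma (d²=32992349.00)
P2 → Lambda (d²=74726900.00)
P3 → Epsilon (d²=38532173.00)
P4 → Gamma (d²=768574804.00)
P5 → Beta (d²=426912053.00)
P6 → Iota (d²=1154584397.00)
P7 → Alpha (d²=158925825.00)
P8 → Iota (d²=225245810.00)

Gamma, Lambda, Epsilon, Gamma, Beta, Iota, Alpha, Iota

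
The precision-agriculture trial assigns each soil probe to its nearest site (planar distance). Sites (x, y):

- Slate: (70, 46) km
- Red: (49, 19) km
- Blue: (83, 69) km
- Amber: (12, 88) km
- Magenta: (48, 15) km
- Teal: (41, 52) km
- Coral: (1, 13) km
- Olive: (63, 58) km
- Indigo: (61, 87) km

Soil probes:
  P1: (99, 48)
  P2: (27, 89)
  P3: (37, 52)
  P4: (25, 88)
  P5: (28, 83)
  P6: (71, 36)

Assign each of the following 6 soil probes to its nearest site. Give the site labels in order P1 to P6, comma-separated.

P1 → Blue (d²=697.00)
P2 → Amber (d²=226.00)
P3 → Teal (d²=16.00)
P4 → Amber (d²=169.00)
P5 → Amber (d²=281.00)
P6 → Slate (d²=101.00)

Blue, Amber, Teal, Amber, Amber, Slate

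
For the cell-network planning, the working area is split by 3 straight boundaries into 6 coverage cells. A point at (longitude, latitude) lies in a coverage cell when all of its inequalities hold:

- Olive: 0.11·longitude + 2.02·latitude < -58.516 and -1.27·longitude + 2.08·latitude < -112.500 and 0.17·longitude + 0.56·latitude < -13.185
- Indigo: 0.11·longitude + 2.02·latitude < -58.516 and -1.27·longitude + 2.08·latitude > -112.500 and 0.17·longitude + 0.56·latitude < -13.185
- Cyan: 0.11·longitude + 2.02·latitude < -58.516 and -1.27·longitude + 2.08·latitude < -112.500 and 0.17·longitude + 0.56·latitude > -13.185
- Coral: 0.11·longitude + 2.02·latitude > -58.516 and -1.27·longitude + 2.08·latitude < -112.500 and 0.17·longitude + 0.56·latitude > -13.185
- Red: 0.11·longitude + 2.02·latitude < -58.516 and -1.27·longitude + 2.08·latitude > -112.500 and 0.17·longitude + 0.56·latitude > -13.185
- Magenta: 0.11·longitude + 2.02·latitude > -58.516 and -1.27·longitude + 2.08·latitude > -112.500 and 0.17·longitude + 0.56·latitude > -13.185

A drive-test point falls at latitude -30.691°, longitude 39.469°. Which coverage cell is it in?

0.11·39.469 + 2.02·-30.691 = -57.654, which is > -58.516
-1.27·39.469 + 2.08·-30.691 = -113.963, which is < -112.500
0.17·39.469 + 0.56·-30.691 = -10.477, which is > -13.185
This sign pattern matches Coral.

Coral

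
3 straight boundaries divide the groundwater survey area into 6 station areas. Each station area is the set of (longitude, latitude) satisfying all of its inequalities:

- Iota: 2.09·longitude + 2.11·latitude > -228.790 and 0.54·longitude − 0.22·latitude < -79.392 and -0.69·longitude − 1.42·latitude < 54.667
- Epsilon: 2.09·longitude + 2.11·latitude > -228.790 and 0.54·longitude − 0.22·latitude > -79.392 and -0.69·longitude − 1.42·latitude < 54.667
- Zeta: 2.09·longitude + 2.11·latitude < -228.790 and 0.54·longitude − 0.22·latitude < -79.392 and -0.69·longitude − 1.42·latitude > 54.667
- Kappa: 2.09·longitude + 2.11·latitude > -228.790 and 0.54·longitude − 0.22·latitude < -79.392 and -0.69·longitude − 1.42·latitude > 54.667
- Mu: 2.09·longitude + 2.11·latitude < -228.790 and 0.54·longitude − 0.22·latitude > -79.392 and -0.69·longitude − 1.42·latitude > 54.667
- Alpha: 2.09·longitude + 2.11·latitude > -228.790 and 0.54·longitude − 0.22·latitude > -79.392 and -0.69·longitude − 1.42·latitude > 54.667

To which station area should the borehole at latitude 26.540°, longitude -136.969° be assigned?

Zeta

2.09·-136.969 + 2.11·26.540 = -230.266, which is < -228.790
0.54·-136.969 − 0.22·26.540 = -79.802, which is < -79.392
-0.69·-136.969 − 1.42·26.540 = 56.822, which is > 54.667
This sign pattern matches Zeta.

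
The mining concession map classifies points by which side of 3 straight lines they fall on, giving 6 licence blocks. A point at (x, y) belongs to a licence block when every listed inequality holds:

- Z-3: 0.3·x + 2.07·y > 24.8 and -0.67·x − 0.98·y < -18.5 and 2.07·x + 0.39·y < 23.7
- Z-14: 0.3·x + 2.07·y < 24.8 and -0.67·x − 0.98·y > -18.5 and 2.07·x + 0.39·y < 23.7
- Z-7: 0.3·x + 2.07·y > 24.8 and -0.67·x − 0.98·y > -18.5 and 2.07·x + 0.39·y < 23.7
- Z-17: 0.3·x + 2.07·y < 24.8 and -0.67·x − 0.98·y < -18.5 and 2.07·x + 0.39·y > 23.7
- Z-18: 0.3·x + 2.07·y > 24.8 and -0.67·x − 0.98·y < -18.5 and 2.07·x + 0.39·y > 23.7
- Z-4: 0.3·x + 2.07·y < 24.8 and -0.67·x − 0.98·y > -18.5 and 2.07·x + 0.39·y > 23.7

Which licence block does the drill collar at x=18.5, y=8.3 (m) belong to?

Z-17

0.3·18.5 + 2.07·8.3 = 22.731, which is < 24.8
-0.67·18.5 − 0.98·8.3 = -20.529, which is < -18.5
2.07·18.5 + 0.39·8.3 = 41.532, which is > 23.7
This sign pattern matches Z-17.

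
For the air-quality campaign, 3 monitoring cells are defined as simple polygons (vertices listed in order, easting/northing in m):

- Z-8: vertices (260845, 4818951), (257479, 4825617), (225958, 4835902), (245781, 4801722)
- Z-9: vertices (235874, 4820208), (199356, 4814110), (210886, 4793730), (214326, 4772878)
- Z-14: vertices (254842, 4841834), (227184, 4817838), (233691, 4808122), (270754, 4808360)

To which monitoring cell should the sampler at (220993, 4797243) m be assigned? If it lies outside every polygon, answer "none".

Cast a ray rightward from (220993, 4797243). For each polygon, the edges (by vertex number in listed order) whose endpoints lie on opposite sides of northing = 4797243, where each meets that height, and whether that is right or left of the point:
Z-8: no edge straddles that height → 0 crossings.
Z-9: 2–3 at easting≈208898.5 (left), 4–1 at easting≈225418.7 (right) → 1 crossing.
Z-14: no edge straddles that height → 0 crossings.
Only Z-9 has an odd count, so the point is inside Z-9.

Z-9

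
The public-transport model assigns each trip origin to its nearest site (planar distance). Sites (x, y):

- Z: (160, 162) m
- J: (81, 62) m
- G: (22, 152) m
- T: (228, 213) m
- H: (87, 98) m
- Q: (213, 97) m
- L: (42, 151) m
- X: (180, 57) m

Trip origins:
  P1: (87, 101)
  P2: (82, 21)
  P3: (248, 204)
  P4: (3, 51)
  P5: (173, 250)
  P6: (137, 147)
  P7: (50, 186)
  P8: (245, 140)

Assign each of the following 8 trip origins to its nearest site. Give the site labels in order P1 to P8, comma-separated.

P1 → H (d²=9.00)
P2 → J (d²=1682.00)
P3 → T (d²=481.00)
P4 → J (d²=6205.00)
P5 → T (d²=4394.00)
P6 → Z (d²=754.00)
P7 → L (d²=1289.00)
P8 → Q (d²=2873.00)

H, J, T, J, T, Z, L, Q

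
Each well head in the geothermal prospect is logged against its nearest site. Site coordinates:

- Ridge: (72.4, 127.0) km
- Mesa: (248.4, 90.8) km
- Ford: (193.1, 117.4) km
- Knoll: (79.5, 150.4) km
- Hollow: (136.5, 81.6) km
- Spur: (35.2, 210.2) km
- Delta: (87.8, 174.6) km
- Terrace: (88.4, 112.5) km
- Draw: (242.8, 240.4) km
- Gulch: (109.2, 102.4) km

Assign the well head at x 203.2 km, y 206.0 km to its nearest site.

Draw

Squared distances to each site:
Ridge: 23349.640; Mesa: 15314.080; Ford: 7951.970; Knoll: 18393.050; Hollow: 19924.250; Spur: 28241.640; Delta: 14303.120; Terrace: 21921.290; Draw: 2751.520; Gulch: 19568.960.
Minimum at Draw.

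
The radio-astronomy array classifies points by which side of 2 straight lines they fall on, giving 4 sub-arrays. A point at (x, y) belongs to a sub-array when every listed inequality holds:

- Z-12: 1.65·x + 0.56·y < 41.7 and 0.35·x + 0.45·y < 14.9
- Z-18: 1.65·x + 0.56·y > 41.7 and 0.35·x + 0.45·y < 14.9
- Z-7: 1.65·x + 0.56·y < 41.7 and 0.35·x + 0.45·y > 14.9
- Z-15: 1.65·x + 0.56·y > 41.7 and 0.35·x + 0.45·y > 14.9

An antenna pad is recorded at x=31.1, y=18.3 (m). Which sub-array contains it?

Z-15

1.65·31.1 + 0.56·18.3 = 61.563, which is > 41.7
0.35·31.1 + 0.45·18.3 = 19.120, which is > 14.9
This sign pattern matches Z-15.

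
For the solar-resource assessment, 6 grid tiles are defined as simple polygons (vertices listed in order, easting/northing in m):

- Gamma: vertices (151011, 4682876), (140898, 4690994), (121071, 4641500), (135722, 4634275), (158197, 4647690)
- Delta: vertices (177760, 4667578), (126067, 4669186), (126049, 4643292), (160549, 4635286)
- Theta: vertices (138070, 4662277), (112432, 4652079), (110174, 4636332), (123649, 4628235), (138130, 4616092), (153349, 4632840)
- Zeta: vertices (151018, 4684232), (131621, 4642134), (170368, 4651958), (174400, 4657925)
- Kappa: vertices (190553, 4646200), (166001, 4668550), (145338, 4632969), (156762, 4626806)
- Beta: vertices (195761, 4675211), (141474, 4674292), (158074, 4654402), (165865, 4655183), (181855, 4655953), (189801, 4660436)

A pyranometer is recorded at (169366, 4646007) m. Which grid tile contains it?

Kappa

Cast a ray rightward from (169366, 4646007). For each polygon, the edges (by vertex number in listed order) whose endpoints lie on opposite sides of northing = 4646007, where each meets that height, and whether that is right or left of the point:
Gamma: 2–3 at easting≈122876.5 (left), 4–5 at easting≈155377.4 (left) → 0 crossings.
Delta: 2–3 at easting≈126050.9 (left), 4–1 at easting≈166263.1 (left) → 0 crossings.
Theta: 2–3 at easting≈111561.3 (left), 6–1 at easting≈146514.8 (left) → 0 crossings.
Zeta: 1–2 at easting≈133405.5 (left), 2–3 at easting≈146896.6 (left) → 0 crossings.
Kappa: 2–3 at easting≈152909.6 (left), 4–1 at easting≈190216.7 (right) → 1 crossing.
Beta: no edge straddles that height → 0 crossings.
Only Kappa has an odd count, so the point is inside Kappa.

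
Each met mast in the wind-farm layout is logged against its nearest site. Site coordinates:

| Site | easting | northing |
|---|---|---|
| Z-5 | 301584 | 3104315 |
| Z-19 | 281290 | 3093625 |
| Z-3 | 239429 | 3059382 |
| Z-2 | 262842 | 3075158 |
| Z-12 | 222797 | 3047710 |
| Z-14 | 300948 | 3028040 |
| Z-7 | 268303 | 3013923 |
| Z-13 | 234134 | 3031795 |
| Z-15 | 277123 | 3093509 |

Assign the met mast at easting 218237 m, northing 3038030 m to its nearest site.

Z-12

Squared distances to each site:
Z-5: 11340423634.000; Z-19: 7066484834.000; Z-3: 905008768.000; Z-2: 3368094409.000; Z-12: 114496000.000; Z-14: 6940909621.000; Z-7: 3087751805.000; Z-13: 291589834.000; Z-15: 6545480437.000.
Minimum at Z-12.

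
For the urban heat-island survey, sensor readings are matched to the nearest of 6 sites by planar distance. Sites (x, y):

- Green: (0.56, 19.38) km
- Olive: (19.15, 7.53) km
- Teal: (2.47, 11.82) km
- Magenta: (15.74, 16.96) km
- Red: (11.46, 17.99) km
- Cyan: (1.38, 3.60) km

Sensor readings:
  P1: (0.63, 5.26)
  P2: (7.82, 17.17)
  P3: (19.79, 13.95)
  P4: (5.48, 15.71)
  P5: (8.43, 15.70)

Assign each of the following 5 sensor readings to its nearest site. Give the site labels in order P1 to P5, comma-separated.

P1 → Cyan (d²=3.32)
P2 → Red (d²=13.92)
P3 → Magenta (d²=25.46)
P4 → Teal (d²=24.19)
P5 → Red (d²=14.43)

Cyan, Red, Magenta, Teal, Red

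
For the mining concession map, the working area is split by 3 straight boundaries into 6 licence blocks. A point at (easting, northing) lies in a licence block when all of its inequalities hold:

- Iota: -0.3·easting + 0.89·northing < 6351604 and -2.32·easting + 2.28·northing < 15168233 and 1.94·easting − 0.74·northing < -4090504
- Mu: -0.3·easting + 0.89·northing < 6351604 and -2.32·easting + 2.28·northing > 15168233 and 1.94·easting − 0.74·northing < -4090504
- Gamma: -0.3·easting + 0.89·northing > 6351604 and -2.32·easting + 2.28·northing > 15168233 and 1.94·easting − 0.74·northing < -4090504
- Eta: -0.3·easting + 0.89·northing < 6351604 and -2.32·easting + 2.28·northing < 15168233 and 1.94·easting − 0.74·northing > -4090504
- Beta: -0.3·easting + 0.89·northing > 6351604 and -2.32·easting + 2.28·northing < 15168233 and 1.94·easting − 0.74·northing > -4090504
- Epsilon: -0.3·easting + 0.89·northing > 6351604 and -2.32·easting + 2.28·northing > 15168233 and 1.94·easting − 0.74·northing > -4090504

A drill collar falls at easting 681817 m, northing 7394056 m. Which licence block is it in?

Gamma

-0.3·681817 + 0.89·7394056 = 6376164.740, which is > 6351604
-2.32·681817 + 2.28·7394056 = 15276632.240, which is > 15168233
1.94·681817 − 0.74·7394056 = -4148876.460, which is < -4090504
This sign pattern matches Gamma.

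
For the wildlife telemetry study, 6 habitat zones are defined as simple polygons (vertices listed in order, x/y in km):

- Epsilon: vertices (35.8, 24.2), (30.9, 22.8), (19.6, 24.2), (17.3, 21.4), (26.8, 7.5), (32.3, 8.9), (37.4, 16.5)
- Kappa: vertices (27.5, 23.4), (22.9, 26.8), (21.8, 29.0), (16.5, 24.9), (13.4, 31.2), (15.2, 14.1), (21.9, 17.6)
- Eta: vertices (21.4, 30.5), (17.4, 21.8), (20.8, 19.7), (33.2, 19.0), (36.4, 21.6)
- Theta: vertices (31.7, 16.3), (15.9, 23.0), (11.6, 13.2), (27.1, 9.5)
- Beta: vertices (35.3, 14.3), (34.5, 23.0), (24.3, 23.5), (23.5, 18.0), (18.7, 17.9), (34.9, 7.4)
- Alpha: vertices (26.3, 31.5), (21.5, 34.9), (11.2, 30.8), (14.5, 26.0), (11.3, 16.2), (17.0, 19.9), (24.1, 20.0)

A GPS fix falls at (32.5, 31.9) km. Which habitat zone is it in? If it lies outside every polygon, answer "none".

Cast a ray rightward from (32.5, 31.9). For each polygon, the edges (by vertex number in listed order) whose endpoints lie on opposite sides of y = 31.9, where each meets that height, and whether that is right or left of the point:
Epsilon: no edge straddles that height → 0 crossings.
Kappa: no edge straddles that height → 0 crossings.
Eta: no edge straddles that height → 0 crossings.
Theta: no edge straddles that height → 0 crossings.
Beta: no edge straddles that height → 0 crossings.
Alpha: 1–2 at x≈25.74 (left), 2–3 at x≈13.96 (left) → 0 crossings.
All counts are even, so the point lies outside every listed polygon.

none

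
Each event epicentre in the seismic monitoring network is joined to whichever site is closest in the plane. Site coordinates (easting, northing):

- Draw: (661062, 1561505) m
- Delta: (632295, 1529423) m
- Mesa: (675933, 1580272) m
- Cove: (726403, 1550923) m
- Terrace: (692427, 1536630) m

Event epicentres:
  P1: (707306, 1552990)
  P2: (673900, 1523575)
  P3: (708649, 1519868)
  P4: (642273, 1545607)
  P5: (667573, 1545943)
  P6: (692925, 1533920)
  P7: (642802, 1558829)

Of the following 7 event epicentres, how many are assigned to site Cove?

1

P1 → Cove
P2 → Terrace
P3 → Terrace
P4 → Delta
P5 → Draw
P6 → Terrace
P7 → Draw
1 of the 7 goes to Cove.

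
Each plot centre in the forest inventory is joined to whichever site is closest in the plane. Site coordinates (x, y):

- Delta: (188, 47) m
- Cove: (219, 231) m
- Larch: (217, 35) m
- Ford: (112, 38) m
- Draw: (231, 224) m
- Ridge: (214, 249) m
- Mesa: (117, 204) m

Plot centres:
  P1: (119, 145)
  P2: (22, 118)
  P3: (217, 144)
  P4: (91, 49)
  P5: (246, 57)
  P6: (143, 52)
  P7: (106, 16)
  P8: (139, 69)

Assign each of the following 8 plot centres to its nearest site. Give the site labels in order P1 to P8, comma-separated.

P1 → Mesa (d²=3485.00)
P2 → Ford (d²=14500.00)
P3 → Draw (d²=6596.00)
P4 → Ford (d²=562.00)
P5 → Larch (d²=1325.00)
P6 → Ford (d²=1157.00)
P7 → Ford (d²=520.00)
P8 → Ford (d²=1690.00)

Mesa, Ford, Draw, Ford, Larch, Ford, Ford, Ford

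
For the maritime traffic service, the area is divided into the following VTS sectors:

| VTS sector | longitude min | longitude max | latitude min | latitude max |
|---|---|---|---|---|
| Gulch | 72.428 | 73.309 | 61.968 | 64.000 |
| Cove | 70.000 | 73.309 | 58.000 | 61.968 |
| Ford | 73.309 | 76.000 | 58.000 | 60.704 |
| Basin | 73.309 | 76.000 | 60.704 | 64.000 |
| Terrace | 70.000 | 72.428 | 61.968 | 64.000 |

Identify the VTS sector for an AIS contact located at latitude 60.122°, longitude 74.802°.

Ford

The point has longitude = 74.802 and latitude = 60.122.
Only Ford satisfies 73.309 ≤ longitude ≤ 76.000 and 58.000 ≤ latitude ≤ 60.704.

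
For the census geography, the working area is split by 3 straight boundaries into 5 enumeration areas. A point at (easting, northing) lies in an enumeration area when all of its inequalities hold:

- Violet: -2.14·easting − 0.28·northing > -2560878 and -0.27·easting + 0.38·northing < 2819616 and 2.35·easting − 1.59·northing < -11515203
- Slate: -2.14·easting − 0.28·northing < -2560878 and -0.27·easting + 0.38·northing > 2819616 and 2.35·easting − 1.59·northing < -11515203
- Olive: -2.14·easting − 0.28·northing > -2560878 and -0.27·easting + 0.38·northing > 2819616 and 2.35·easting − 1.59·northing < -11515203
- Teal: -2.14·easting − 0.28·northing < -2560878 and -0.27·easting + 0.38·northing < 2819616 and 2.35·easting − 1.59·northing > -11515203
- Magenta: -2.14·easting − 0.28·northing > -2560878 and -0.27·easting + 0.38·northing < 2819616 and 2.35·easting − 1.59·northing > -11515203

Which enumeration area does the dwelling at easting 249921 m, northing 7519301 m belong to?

Teal

-2.14·249921 − 0.28·7519301 = -2640235.220, which is < -2560878
-0.27·249921 + 0.38·7519301 = 2789855.710, which is < 2819616
2.35·249921 − 1.59·7519301 = -11368374.240, which is > -11515203
This sign pattern matches Teal.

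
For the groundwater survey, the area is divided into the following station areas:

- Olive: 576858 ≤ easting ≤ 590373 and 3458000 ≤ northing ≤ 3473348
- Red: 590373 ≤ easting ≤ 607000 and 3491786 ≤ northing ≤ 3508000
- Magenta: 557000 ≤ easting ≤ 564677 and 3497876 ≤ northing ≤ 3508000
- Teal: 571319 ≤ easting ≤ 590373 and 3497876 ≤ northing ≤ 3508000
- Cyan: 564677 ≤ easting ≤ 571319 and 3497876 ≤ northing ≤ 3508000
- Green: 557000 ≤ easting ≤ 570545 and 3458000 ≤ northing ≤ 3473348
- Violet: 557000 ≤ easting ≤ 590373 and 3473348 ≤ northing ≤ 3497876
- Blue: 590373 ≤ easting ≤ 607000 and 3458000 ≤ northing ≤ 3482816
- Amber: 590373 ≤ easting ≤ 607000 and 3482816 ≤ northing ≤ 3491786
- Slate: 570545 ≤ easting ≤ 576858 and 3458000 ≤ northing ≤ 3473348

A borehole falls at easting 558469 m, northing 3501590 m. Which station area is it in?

The point has easting = 558469 and northing = 3501590.
Only Magenta satisfies 557000 ≤ easting ≤ 564677 and 3497876 ≤ northing ≤ 3508000.

Magenta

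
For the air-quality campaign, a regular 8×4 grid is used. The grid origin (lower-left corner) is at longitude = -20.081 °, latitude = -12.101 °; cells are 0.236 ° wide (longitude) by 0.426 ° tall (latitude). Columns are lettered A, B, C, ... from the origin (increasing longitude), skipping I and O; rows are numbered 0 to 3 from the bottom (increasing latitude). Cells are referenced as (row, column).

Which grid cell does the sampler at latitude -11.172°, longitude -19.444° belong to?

(2, C)

Column index: ⌊(-19.444 − -20.081) / 0.236⌋ = ⌊2.699⌋ = 2 → column C
Row offset from origin: ⌊(-11.172 − -12.101) / 0.426⌋ = ⌊2.181⌋ = 2 → row 2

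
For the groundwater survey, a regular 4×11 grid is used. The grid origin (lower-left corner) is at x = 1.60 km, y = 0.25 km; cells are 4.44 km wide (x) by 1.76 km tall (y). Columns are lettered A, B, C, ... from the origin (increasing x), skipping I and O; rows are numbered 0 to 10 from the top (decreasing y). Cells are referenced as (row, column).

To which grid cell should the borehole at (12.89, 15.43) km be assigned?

(2, C)

Column index: ⌊(12.89 − 1.60) / 4.44⌋ = ⌊2.543⌋ = 2 → column C
Row offset from origin: ⌊(15.43 − 0.25) / 1.76⌋ = ⌊8.625⌋ = 8 → row 2 (counted from top)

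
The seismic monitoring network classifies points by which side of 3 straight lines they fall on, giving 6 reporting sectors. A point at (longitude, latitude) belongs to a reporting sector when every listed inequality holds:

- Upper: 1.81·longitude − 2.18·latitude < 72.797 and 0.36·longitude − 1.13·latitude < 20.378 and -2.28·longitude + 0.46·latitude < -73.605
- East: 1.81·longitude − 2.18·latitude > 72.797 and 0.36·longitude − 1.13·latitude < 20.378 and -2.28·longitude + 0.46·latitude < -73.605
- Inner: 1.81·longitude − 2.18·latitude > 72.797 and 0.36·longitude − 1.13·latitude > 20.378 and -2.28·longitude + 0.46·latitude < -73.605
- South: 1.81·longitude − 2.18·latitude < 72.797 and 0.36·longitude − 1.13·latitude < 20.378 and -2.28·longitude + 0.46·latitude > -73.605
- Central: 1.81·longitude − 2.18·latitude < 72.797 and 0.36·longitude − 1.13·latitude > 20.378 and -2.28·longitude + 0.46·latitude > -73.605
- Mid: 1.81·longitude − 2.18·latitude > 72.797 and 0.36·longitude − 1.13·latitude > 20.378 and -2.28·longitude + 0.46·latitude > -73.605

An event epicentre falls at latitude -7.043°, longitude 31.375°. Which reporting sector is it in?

Upper

1.81·31.375 − 2.18·-7.043 = 72.142, which is < 72.797
0.36·31.375 − 1.13·-7.043 = 19.254, which is < 20.378
-2.28·31.375 + 0.46·-7.043 = -74.775, which is < -73.605
This sign pattern matches Upper.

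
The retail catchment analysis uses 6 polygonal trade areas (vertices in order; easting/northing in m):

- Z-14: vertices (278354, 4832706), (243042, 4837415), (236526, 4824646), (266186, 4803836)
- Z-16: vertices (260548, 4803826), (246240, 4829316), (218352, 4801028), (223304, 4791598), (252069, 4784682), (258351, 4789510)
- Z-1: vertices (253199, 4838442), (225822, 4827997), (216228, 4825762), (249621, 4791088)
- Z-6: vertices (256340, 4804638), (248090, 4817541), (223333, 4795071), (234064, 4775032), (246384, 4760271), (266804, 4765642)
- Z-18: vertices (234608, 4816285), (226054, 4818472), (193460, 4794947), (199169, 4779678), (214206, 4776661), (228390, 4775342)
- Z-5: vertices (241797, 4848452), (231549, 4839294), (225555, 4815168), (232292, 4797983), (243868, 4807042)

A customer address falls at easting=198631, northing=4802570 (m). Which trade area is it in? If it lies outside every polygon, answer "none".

Cast a ray rightward from (198631, 4802570). For each polygon, the edges (by vertex number in listed order) whose endpoints lie on opposite sides of northing = 4802570, where each meets that height, and whether that is right or left of the point:
Z-14: no edge straddles that height → 0 crossings.
Z-16: 2–3 at easting≈219872.2 (right), 6–1 at easting≈260355.2 (right) → 2 crossings.
Z-1: 3–4 at easting≈238563.2 (right), 4–1 at easting≈250488.6 (right) → 2 crossings.
Z-6: 2–3 at easting≈231595.2 (right), 6–1 at easting≈256894.9 (right) → 2 crossings.
Z-18: 2–3 at easting≈204021.7 (right), 6–1 at easting≈232525.1 (right) → 2 crossings.
Z-5: 3–4 at easting≈230493.8 (right), 4–5 at easting≈238153.5 (right) → 2 crossings.
All counts are even, so the point lies outside every listed polygon.

none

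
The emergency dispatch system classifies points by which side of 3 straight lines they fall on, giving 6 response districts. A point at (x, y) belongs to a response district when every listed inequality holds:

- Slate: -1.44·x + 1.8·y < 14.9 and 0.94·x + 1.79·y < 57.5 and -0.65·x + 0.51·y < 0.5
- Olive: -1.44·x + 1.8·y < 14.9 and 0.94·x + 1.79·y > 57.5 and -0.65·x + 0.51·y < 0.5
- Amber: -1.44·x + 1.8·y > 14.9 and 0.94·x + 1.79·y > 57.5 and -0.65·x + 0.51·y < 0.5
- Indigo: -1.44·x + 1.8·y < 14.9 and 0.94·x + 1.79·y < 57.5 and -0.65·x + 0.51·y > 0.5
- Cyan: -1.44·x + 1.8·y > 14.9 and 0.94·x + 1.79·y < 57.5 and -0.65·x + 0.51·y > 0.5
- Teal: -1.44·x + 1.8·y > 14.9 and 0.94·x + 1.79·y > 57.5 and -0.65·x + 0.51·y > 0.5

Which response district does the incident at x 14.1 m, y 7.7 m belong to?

Slate

-1.44·14.1 + 1.8·7.7 = -6.444, which is < 14.9
0.94·14.1 + 1.79·7.7 = 27.037, which is < 57.5
-0.65·14.1 + 0.51·7.7 = -5.238, which is < 0.5
This sign pattern matches Slate.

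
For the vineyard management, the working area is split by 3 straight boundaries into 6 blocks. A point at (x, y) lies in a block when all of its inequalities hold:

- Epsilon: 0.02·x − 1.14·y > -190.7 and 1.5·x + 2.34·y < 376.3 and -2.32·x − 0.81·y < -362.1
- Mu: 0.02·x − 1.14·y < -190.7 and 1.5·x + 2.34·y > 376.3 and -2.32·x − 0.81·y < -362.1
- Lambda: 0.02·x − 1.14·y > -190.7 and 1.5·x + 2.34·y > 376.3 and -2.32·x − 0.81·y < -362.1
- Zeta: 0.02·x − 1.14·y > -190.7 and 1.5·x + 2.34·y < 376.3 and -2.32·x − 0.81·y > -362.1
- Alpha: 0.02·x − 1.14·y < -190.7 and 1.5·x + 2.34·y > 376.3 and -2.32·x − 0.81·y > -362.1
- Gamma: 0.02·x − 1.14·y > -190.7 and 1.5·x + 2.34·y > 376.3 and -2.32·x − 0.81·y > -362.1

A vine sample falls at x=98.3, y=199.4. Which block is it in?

0.02·98.3 − 1.14·199.4 = -225.350, which is < -190.7
1.5·98.3 + 2.34·199.4 = 614.046, which is > 376.3
-2.32·98.3 − 0.81·199.4 = -389.570, which is < -362.1
This sign pattern matches Mu.

Mu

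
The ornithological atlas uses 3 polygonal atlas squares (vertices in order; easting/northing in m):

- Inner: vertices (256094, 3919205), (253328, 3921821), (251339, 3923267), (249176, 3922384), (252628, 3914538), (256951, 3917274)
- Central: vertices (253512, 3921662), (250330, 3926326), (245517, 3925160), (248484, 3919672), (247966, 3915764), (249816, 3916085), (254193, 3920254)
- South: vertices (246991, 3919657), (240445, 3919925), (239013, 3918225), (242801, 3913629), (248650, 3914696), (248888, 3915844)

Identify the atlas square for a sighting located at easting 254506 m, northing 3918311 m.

Inner

Cast a ray rightward from (254506, 3918311). For each polygon, the edges (by vertex number in listed order) whose endpoints lie on opposite sides of northing = 3918311, where each meets that height, and whether that is right or left of the point:
Inner: 4–5 at easting≈250968.0 (left), 6–1 at easting≈256490.8 (right) → 1 crossing.
Central: 4–5 at easting≈248303.6 (left), 6–7 at easting≈252153.1 (left) → 0 crossings.
South: 2–3 at easting≈239085.4 (left), 6–1 at easting≈247660.6 (left) → 0 crossings.
Only Inner has an odd count, so the point is inside Inner.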